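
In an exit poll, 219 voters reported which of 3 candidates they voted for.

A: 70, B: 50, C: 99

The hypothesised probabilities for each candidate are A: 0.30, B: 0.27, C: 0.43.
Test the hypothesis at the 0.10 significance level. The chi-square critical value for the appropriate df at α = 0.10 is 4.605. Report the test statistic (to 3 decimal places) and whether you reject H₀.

1.939; do not reject

Expected counts E_i = n·p_i: 219×0.30 = 65.7, 219×0.27 = 59.13, 219×0.43 = 94.17.
cat         O        E   (O−E)²/E
A          70     65.7     0.2814
B          50    59.13     1.4097
C          99    94.17     0.2477
Sum = 1.939
df = 2. Since 1.939 < 4.605, we do not reject H₀.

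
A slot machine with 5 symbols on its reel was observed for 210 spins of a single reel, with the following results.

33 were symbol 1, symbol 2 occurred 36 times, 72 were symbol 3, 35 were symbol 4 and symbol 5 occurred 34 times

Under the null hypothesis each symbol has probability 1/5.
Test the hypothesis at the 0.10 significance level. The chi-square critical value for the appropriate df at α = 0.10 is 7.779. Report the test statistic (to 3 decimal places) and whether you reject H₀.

Expected count for each of the 5 categories: 210/5 = 42.
cat           O        E   (O−E)²/E
symbol 1     33       42     1.9286
symbol 2     36       42     0.8571
symbol 3     72       42    21.4286
symbol 4     35       42     1.1667
symbol 5     34       42     1.5238
Sum = 26.905
df = 4. Since 26.905 > 7.779, we reject H₀.

26.905; reject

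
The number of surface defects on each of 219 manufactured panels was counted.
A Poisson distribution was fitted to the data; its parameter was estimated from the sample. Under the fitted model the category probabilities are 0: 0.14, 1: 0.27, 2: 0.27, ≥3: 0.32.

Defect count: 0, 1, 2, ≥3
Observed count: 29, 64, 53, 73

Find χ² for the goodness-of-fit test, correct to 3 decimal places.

1.248

Expected counts E_i = n·p_i: 219×0.14 = 30.66, 219×0.27 = 59.13, 219×0.27 = 59.13, 219×0.32 = 70.08.
cat         O        E   (O−E)²/E
0          29    30.66     0.0899
1          64    59.13     0.4011
2          53    59.13     0.6355
≥3         73    70.08     0.1217
Sum = 1.248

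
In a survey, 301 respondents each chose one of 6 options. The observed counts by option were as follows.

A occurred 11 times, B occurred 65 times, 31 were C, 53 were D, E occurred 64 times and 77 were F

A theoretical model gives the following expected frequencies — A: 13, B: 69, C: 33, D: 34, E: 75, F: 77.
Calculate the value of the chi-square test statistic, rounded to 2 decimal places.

χ² = (11−13)²/13 + (65−69)²/69 + (31−33)²/33 + (53−34)²/34 + (64−75)²/75 + (77−77)²/77
   = 0.308 + 0.232 + 0.121 + 10.618 + 1.613 + 0.000
Sum = 12.89

12.89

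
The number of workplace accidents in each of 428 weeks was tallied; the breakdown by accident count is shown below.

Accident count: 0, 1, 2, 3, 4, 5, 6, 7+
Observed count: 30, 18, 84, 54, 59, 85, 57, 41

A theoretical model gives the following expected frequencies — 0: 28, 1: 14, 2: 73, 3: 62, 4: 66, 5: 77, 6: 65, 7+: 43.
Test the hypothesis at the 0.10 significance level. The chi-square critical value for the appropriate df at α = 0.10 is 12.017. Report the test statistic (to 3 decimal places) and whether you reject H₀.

6.627; do not reject

0: (30 − 28)²/28 = 4/28 = 0.1429
1: (18 − 14)²/14 = 16/14 = 1.1429
2: (84 − 73)²/73 = 121/73 = 1.6575
3: (54 − 62)²/62 = 64/62 = 1.0323
4: (59 − 66)²/66 = 49/66 = 0.7424
5: (85 − 77)²/77 = 64/77 = 0.8312
6: (57 − 65)²/65 = 64/65 = 0.9846
7+: (41 − 43)²/43 = 4/43 = 0.0930
Sum = 6.627
df = 7. Since 6.627 < 12.017, we do not reject H₀.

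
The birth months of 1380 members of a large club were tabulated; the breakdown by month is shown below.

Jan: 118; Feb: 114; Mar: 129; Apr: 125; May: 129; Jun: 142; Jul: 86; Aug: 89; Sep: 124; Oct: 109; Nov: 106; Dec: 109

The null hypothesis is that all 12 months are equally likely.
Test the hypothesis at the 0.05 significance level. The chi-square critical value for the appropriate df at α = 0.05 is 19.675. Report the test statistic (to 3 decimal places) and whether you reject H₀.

25.930; reject

Expected count for each of the 12 categories: 1380/12 = 115.
Jan: (118 − 115)²/115 = 9/115 = 0.0783
Feb: (114 − 115)²/115 = 1/115 = 0.0087
Mar: (129 − 115)²/115 = 196/115 = 1.7043
Apr: (125 − 115)²/115 = 100/115 = 0.8696
May: (129 − 115)²/115 = 196/115 = 1.7043
Jun: (142 − 115)²/115 = 729/115 = 6.3391
Jul: (86 − 115)²/115 = 841/115 = 7.3130
Aug: (89 − 115)²/115 = 676/115 = 5.8783
Sep: (124 − 115)²/115 = 81/115 = 0.7043
Oct: (109 − 115)²/115 = 36/115 = 0.3130
Nov: (106 − 115)²/115 = 81/115 = 0.7043
Dec: (109 − 115)²/115 = 36/115 = 0.3130
Sum = 25.930
df = 11. Since 25.930 > 19.675, we reject H₀.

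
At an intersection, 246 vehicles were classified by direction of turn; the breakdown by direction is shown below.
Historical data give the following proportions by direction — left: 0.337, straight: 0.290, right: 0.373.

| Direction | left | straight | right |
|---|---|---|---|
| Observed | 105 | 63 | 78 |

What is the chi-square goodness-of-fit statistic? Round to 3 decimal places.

Expected counts E_i = n·p_i: 246×0.337 = 82.902, 246×0.290 = 71.34, 246×0.373 = 91.758.
cat           O        E   (O−E)²/E
left        105   82.902     5.8903
straight     63    71.34     0.9750
right        78   91.758     2.0628
Sum = 8.928

8.928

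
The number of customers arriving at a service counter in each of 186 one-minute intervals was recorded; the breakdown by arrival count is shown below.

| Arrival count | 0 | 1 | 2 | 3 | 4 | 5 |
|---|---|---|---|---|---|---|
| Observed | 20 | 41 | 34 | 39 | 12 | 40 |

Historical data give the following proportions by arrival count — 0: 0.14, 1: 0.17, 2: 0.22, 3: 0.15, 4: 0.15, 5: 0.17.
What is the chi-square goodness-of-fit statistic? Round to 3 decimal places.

21.052

Expected counts E_i = n·p_i: 186×0.14 = 26.04, 186×0.17 = 31.62, 186×0.22 = 40.92, 186×0.15 = 27.9, 186×0.15 = 27.9, 186×0.17 = 31.62.
χ² = (20−26.04)²/26.04 + (41−31.62)²/31.62 + (34−40.92)²/40.92 + (39−27.9)²/27.9 + (12−27.9)²/27.9 + (40−31.62)²/31.62
   = 1.4010 + 2.7826 + 1.1702 + 4.4161 + 9.0613 + 2.2209
Sum = 21.052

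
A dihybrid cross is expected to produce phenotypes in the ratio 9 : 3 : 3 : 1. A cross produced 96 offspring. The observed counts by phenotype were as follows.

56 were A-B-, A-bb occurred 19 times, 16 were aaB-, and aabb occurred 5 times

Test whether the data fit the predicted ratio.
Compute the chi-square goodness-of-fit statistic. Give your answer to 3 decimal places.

Ratio total = 16. Expected counts: 96×9/16 = 54, 96×3/16 = 18, 96×3/16 = 18, 96×1/16 = 6.
χ² = (56−54)²/54 + (19−18)²/18 + (16−18)²/18 + (5−6)²/6
   = 0.0741 + 0.0556 + 0.2222 + 0.1667
Sum = 0.519

0.519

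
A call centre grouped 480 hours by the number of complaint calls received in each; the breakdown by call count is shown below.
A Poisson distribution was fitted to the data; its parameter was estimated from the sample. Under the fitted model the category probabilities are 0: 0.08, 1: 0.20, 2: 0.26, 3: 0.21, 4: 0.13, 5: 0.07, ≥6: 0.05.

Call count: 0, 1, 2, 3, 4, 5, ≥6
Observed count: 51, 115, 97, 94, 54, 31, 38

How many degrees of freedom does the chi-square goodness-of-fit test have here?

5

There are k = 7 categories and 1 parameter estimated from the data, so df = 7 − 1 − 1 = 5.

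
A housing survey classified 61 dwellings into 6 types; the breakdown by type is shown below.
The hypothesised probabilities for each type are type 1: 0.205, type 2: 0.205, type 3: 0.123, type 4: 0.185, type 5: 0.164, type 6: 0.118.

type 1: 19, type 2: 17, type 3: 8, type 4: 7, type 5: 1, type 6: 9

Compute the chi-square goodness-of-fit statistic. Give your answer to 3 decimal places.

15.204

Expected counts E_i = n·p_i: 61×0.205 = 12.505, 61×0.205 = 12.505, 61×0.123 = 7.503, 61×0.185 = 11.285, 61×0.164 = 10.004, 61×0.118 = 7.198.
type 1: (19 − 12.505)²/12.505 = 42.185025/12.505 = 3.3735
type 2: (17 − 12.505)²/12.505 = 20.205025/12.505 = 1.6158
type 3: (8 − 7.503)²/7.503 = 0.247009/7.503 = 0.0329
type 4: (7 − 11.285)²/11.285 = 18.361225/11.285 = 1.6270
type 5: (1 − 10.004)²/10.004 = 81.072016/10.004 = 8.1040
type 6: (9 − 7.198)²/7.198 = 3.247204/7.198 = 0.4511
Sum = 15.204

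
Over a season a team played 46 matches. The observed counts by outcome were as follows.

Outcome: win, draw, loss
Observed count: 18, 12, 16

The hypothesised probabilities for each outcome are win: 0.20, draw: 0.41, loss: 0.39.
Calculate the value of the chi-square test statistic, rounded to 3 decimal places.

Expected counts E_i = n·p_i: 46×0.20 = 9.2, 46×0.41 = 18.86, 46×0.39 = 17.94.
win: (18 − 9.2)²/9.2 = 77.44/9.2 = 8.4174
draw: (12 − 18.86)²/18.86 = 47.0596/18.86 = 2.4952
loss: (16 − 17.94)²/17.94 = 3.7636/17.94 = 0.2098
Sum = 11.122

11.122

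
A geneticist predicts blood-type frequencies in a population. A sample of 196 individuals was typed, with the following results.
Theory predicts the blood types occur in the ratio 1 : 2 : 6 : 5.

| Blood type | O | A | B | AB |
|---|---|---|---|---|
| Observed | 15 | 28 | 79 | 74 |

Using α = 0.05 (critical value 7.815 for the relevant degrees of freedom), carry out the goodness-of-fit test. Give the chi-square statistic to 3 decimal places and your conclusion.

Ratio total = 14. Expected counts: 196×1/14 = 14, 196×2/14 = 28, 196×6/14 = 84, 196×5/14 = 70.
χ² = (15−14)²/14 + (28−28)²/28 + (79−84)²/84 + (74−70)²/70
   = 0.0714 + 0.0000 + 0.2976 + 0.2286
Sum = 0.598
df = 3. Since 0.598 < 7.815, we do not reject H₀.

0.598; do not reject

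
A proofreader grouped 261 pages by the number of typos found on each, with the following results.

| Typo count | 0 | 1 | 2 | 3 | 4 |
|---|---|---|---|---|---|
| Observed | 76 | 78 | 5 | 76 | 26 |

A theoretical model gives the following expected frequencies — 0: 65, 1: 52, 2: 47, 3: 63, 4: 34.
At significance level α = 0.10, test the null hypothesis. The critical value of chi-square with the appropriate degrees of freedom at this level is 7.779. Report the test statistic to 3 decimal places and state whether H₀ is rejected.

0: (76 − 65)²/65 = 121/65 = 1.8615
1: (78 − 52)²/52 = 676/52 = 13.0000
2: (5 − 47)²/47 = 1764/47 = 37.5319
3: (76 − 63)²/63 = 169/63 = 2.6825
4: (26 − 34)²/34 = 64/34 = 1.8824
Sum = 56.958
df = 4. Since 56.958 > 7.779, we reject H₀.

56.958; reject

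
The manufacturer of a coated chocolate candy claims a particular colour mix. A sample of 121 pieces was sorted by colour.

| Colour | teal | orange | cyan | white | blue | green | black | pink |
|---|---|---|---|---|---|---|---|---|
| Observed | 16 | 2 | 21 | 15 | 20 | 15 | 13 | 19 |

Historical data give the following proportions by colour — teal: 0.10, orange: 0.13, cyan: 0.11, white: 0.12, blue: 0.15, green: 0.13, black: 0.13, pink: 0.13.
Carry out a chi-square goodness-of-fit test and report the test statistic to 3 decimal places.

Expected counts E_i = n·p_i: 121×0.10 = 12.1, 121×0.13 = 15.73, 121×0.11 = 13.31, 121×0.12 = 14.52, 121×0.15 = 18.15, 121×0.13 = 15.73, 121×0.13 = 15.73, 121×0.13 = 15.73.
χ² = (16−12.1)²/12.1 + (2−15.73)²/15.73 + (21−13.31)²/13.31 + (15−14.52)²/14.52 + (20−18.15)²/18.15 + (15−15.73)²/15.73 + (13−15.73)²/15.73 + (19−15.73)²/15.73
   = 1.2570 + 11.9843 + 4.4430 + 0.0159 + 0.1886 + 0.0339 + 0.4738 + 0.6798
Sum = 19.076

19.076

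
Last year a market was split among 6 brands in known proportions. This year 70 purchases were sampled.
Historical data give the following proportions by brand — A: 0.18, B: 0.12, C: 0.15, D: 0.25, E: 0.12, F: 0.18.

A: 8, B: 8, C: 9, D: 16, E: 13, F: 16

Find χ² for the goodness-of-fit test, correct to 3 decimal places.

5.478

Expected counts E_i = n·p_i: 70×0.18 = 12.6, 70×0.12 = 8.4, 70×0.15 = 10.5, 70×0.25 = 17.5, 70×0.12 = 8.4, 70×0.18 = 12.6.
A: (8 − 12.6)²/12.6 = 21.16/12.6 = 1.6794
B: (8 − 8.4)²/8.4 = 0.16/8.4 = 0.0190
C: (9 − 10.5)²/10.5 = 2.25/10.5 = 0.2143
D: (16 − 17.5)²/17.5 = 2.25/17.5 = 0.1286
E: (13 − 8.4)²/8.4 = 21.16/8.4 = 2.5190
F: (16 − 12.6)²/12.6 = 11.56/12.6 = 0.9175
Sum = 5.478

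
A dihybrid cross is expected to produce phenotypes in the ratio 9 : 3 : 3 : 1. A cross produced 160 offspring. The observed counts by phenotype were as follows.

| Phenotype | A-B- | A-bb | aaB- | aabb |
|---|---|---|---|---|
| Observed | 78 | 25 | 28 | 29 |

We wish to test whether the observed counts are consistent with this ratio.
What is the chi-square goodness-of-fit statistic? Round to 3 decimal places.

38.667

Ratio total = 16. Expected counts: 160×9/16 = 90, 160×3/16 = 30, 160×3/16 = 30, 160×1/16 = 10.
A-B-: (78 − 90)²/90 = 144/90 = 1.6000
A-bb: (25 − 30)²/30 = 25/30 = 0.8333
aaB-: (28 − 30)²/30 = 4/30 = 0.1333
aabb: (29 − 10)²/10 = 361/10 = 36.1000
Sum = 38.667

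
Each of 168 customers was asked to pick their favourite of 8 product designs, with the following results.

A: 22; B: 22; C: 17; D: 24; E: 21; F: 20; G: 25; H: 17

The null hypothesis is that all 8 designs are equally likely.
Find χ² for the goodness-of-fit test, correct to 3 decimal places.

2.857

Under H₀ each category has probability 1/8, so each expected count is 168/8 = 21.
A: (22 − 21)²/21 = 1/21 = 0.0476
B: (22 − 21)²/21 = 1/21 = 0.0476
C: (17 − 21)²/21 = 16/21 = 0.7619
D: (24 − 21)²/21 = 9/21 = 0.4286
E: (21 − 21)²/21 = 0/21 = 0.0000
F: (20 − 21)²/21 = 1/21 = 0.0476
G: (25 − 21)²/21 = 16/21 = 0.7619
H: (17 − 21)²/21 = 16/21 = 0.7619
Sum = 2.857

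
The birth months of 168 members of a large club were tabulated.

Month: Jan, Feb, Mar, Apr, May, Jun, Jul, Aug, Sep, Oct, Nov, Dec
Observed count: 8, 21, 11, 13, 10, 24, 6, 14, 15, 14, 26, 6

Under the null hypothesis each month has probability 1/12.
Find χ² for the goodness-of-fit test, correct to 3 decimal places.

Under H₀ each category has probability 1/12, so each expected count is 168/12 = 14.
χ² = (8−14)²/14 + (21−14)²/14 + (11−14)²/14 + (13−14)²/14 + (10−14)²/14 + (24−14)²/14 + (6−14)²/14 + (14−14)²/14 + (15−14)²/14 + (14−14)²/14 + (26−14)²/14 + (6−14)²/14
   = 2.5714 + 3.5000 + 0.6429 + 0.0714 + 1.1429 + 7.1429 + 4.5714 + 0.0000 + 0.0714 + 0.0000 + 10.2857 + 4.5714
Sum = 34.571

34.571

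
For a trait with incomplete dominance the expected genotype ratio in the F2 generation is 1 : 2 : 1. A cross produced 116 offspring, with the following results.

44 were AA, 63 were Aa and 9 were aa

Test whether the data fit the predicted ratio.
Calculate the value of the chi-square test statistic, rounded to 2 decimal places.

21.98

Ratio total = 4. Expected counts: 116×1/4 = 29, 116×2/4 = 58, 116×1/4 = 29.
cat         O        E   (O−E)²/E
AA         44       29      7.759
Aa         63       58      0.431
aa          9       29     13.793
Sum = 21.98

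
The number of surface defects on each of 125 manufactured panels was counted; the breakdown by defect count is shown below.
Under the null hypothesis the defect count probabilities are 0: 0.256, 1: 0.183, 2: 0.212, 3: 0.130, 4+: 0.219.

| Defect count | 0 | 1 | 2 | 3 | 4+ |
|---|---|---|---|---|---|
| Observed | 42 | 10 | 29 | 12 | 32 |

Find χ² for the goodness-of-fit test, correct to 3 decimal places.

12.500

Expected counts E_i = n·p_i: 125×0.256 = 32, 125×0.183 = 22.875, 125×0.212 = 26.5, 125×0.130 = 16.25, 125×0.219 = 27.375.
χ² = (42−32)²/32 + (10−22.875)²/22.875 + (29−26.5)²/26.5 + (12−16.25)²/16.25 + (32−27.375)²/27.375
   = 3.1250 + 7.2466 + 0.2358 + 1.1115 + 0.7814
Sum = 12.500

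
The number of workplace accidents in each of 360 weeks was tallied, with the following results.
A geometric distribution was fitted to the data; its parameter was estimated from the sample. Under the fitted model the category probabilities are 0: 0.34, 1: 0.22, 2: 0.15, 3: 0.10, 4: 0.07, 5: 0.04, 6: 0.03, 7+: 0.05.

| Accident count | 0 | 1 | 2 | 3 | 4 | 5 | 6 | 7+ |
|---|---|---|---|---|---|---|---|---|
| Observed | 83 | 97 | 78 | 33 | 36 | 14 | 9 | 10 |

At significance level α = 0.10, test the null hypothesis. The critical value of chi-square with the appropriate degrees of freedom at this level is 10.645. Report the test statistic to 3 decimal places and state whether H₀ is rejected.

Expected counts E_i = n·p_i: 360×0.34 = 122.4, 360×0.22 = 79.2, 360×0.15 = 54, 360×0.10 = 36, 360×0.07 = 25.2, 360×0.04 = 14.4, 360×0.03 = 10.8, 360×0.05 = 18.
0: (83 − 122.4)²/122.4 = 1552.36/122.4 = 12.6827
1: (97 − 79.2)²/79.2 = 316.84/79.2 = 4.0005
2: (78 − 54)²/54 = 576/54 = 10.6667
3: (33 − 36)²/36 = 9/36 = 0.2500
4: (36 − 25.2)²/25.2 = 116.64/25.2 = 4.6286
5: (14 − 14.4)²/14.4 = 0.16/14.4 = 0.0111
6: (9 − 10.8)²/10.8 = 3.24/10.8 = 0.3000
7+: (10 − 18)²/18 = 64/18 = 3.5556
Sum = 36.095
df = 6. Since 36.095 > 10.645, we reject H₀.

36.095; reject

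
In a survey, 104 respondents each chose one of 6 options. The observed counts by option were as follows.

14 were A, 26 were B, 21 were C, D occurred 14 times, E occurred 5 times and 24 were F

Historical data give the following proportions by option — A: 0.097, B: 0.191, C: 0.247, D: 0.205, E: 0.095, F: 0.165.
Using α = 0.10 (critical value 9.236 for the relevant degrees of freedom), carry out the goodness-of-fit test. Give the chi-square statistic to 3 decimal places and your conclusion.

Expected counts E_i = n·p_i: 104×0.097 = 10.088, 104×0.191 = 19.864, 104×0.247 = 25.688, 104×0.205 = 21.32, 104×0.095 = 9.88, 104×0.165 = 17.16.
cat         O        E   (O−E)²/E
A          14   10.088     1.5170
B          26   19.864     1.8954
C          21   25.688     0.8555
D          14    21.32     2.5132
E           5     9.88     2.4104
F          24    17.16     2.7264
Sum = 11.918
df = 5. Since 11.918 > 9.236, we reject H₀.

11.918; reject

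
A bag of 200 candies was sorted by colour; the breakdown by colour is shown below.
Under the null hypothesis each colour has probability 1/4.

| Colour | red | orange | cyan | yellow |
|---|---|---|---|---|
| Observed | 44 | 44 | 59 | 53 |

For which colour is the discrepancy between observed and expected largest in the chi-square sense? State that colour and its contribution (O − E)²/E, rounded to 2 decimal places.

cyan, 1.62

Expected count for each of the 4 categories: 200/4 = 50.
cat         O        E   (O−E)²/E
red        44       50      0.720
orange     44       50      0.720
cyan       59       50      1.620
yellow     53       50      0.180
The largest term is for cyan: 1.62.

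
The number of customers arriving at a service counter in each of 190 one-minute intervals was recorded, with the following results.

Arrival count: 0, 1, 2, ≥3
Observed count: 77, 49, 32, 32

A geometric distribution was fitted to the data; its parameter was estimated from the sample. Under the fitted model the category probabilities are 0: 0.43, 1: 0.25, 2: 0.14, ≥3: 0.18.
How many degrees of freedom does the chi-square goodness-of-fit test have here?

There are k = 4 categories and 1 parameter estimated from the data, so df = 4 − 1 − 1 = 2.

2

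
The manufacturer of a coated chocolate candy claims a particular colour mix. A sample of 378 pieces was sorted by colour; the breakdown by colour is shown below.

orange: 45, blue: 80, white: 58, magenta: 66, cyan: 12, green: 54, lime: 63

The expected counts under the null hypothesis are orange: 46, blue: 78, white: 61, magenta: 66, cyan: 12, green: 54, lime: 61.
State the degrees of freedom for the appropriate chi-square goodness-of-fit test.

6

There are k = 7 categories and no parameters were estimated from the data, so df = 7 − 1 = 6.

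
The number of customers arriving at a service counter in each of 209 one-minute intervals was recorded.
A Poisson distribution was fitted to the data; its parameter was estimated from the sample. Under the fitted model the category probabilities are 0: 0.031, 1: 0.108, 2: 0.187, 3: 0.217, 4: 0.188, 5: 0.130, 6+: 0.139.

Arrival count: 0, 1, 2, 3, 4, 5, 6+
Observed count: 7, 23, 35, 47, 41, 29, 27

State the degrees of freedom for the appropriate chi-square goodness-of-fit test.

There are k = 7 categories and 1 parameter estimated from the data, so df = 7 − 1 − 1 = 5.

5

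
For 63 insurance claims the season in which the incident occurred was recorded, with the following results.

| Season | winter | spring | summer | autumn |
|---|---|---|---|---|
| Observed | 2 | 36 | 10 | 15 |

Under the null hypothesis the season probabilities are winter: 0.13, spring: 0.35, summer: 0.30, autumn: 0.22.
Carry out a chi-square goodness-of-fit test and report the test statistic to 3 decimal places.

17.789

Expected counts E_i = n·p_i: 63×0.13 = 8.19, 63×0.35 = 22.05, 63×0.30 = 18.9, 63×0.22 = 13.86.
χ² = (2−8.19)²/8.19 + (36−22.05)²/22.05 + (10−18.9)²/18.9 + (15−13.86)²/13.86
   = 4.6784 + 8.8255 + 4.1910 + 0.0938
Sum = 17.789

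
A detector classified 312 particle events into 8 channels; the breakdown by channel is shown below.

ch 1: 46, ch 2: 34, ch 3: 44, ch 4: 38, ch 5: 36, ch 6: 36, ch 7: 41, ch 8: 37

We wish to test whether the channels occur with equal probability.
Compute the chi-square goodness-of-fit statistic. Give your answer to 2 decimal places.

Expected count for each of the 8 categories: 312/8 = 39.
ch 1: (46 − 39)²/39 = 49/39 = 1.256
ch 2: (34 − 39)²/39 = 25/39 = 0.641
ch 3: (44 − 39)²/39 = 25/39 = 0.641
ch 4: (38 − 39)²/39 = 1/39 = 0.026
ch 5: (36 − 39)²/39 = 9/39 = 0.231
ch 6: (36 − 39)²/39 = 9/39 = 0.231
ch 7: (41 − 39)²/39 = 4/39 = 0.103
ch 8: (37 − 39)²/39 = 4/39 = 0.103
Sum = 3.23

3.23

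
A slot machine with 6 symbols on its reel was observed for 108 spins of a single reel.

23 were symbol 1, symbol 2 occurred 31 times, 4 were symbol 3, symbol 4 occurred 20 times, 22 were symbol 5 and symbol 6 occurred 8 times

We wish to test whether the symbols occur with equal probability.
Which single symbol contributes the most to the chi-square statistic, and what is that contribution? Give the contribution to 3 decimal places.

symbol 3, 10.889

Expected count for each of the 6 categories: 108/6 = 18.
symbol 1: (23 − 18)²/18 = 25/18 = 1.3889
symbol 2: (31 − 18)²/18 = 169/18 = 9.3889
symbol 3: (4 − 18)²/18 = 196/18 = 10.8889
symbol 4: (20 − 18)²/18 = 4/18 = 0.2222
symbol 5: (22 − 18)²/18 = 16/18 = 0.8889
symbol 6: (8 − 18)²/18 = 100/18 = 5.5556
The largest term is for symbol 3: 10.889.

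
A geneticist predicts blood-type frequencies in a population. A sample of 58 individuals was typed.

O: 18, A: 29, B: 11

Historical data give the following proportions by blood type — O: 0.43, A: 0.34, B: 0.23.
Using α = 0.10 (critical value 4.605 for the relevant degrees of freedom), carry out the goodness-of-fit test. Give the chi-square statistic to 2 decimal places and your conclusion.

Expected counts E_i = n·p_i: 58×0.43 = 24.94, 58×0.34 = 19.72, 58×0.23 = 13.34.
cat         O        E   (O−E)²/E
O          18    24.94      1.931
A          29    19.72      4.367
B          11    13.34      0.410
Sum = 6.71
df = 2. Since 6.71 > 4.605, we reject H₀.

6.71; reject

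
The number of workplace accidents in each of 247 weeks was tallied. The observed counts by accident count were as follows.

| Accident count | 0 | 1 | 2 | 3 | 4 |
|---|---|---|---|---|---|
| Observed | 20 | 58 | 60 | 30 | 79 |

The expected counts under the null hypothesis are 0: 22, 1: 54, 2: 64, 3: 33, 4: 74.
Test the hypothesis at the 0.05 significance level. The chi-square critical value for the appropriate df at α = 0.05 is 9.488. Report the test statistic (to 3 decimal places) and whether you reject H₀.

cat         O        E   (O−E)²/E
0          20       22     0.1818
1          58       54     0.2963
2          60       64     0.2500
3          30       33     0.2727
4          79       74     0.3378
Sum = 1.339
df = 4. Since 1.339 < 9.488, we do not reject H₀.

1.339; do not reject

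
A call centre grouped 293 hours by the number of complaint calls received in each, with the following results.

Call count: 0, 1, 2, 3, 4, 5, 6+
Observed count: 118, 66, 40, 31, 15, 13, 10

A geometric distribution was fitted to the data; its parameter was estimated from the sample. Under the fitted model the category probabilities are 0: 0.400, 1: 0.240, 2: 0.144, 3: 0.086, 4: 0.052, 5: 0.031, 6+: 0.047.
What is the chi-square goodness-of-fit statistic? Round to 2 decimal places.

4.45

Expected counts E_i = n·p_i: 293×0.400 = 117.2, 293×0.240 = 70.32, 293×0.144 = 42.192, 293×0.086 = 25.198, 293×0.052 = 15.236, 293×0.031 = 9.083, 293×0.047 = 13.771.
0: (118 − 117.2)²/117.2 = 0.64/117.2 = 0.005
1: (66 − 70.32)²/70.32 = 18.6624/70.32 = 0.265
2: (40 − 42.192)²/42.192 = 4.804864/42.192 = 0.114
3: (31 − 25.198)²/25.198 = 33.663204/25.198 = 1.336
4: (15 − 15.236)²/15.236 = 0.055696/15.236 = 0.004
5: (13 − 9.083)²/9.083 = 15.342889/9.083 = 1.689
6+: (10 − 13.771)²/13.771 = 14.220441/13.771 = 1.033
Sum = 4.45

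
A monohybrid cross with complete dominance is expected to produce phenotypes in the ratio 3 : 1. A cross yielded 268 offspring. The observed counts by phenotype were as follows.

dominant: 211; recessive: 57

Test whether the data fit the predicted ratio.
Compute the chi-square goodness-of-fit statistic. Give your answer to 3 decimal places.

Ratio total = 4. Expected counts: 268×3/4 = 201, 268×1/4 = 67.
χ² = (211−201)²/201 + (57−67)²/67
   = 0.4975 + 1.4925
Sum = 1.990

1.990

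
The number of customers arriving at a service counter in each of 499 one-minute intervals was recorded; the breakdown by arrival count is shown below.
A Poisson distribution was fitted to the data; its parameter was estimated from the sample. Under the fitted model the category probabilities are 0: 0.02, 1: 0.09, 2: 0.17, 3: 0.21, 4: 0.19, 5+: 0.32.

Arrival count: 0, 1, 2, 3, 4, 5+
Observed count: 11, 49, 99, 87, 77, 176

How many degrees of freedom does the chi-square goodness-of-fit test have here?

There are k = 6 categories and 1 parameter estimated from the data, so df = 6 − 1 − 1 = 4.

4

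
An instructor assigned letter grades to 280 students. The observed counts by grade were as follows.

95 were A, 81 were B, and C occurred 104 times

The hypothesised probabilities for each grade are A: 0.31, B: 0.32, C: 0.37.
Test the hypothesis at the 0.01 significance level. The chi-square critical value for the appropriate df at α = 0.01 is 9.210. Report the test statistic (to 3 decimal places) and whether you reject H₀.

Expected counts E_i = n·p_i: 280×0.31 = 86.8, 280×0.32 = 89.6, 280×0.37 = 103.6.
χ² = (95−86.8)²/86.8 + (81−89.6)²/89.6 + (104−103.6)²/103.6
   = 0.7747 + 0.8254 + 0.0015
Sum = 1.602
df = 2. Since 1.602 < 9.210, we do not reject H₀.

1.602; do not reject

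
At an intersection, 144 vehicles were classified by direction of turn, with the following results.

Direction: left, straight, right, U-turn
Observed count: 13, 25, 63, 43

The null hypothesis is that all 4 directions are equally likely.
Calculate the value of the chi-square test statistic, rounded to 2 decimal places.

Expected count for each of the 4 categories: 144/4 = 36.
left: (13 − 36)²/36 = 529/36 = 14.694
straight: (25 − 36)²/36 = 121/36 = 3.361
right: (63 − 36)²/36 = 729/36 = 20.250
U-turn: (43 − 36)²/36 = 49/36 = 1.361
Sum = 39.67

39.67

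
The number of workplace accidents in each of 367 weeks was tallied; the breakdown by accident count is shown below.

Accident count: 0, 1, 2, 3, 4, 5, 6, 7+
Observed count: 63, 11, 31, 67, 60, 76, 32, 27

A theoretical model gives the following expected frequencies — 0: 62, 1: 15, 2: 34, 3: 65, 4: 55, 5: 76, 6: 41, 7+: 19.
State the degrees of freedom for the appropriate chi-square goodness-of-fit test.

7

There are k = 8 categories and no parameters were estimated from the data, so df = 8 − 1 = 7.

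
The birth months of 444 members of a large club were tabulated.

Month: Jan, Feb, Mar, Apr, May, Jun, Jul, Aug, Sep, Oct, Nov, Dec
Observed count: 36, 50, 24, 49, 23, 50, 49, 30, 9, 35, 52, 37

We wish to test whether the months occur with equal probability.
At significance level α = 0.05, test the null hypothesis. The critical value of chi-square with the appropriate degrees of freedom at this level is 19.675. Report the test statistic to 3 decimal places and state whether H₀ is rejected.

Under H₀ each category has probability 1/12, so each expected count is 444/12 = 37.
Jan: (36 − 37)²/37 = 1/37 = 0.0270
Feb: (50 − 37)²/37 = 169/37 = 4.5676
Mar: (24 − 37)²/37 = 169/37 = 4.5676
Apr: (49 − 37)²/37 = 144/37 = 3.8919
May: (23 − 37)²/37 = 196/37 = 5.2973
Jun: (50 − 37)²/37 = 169/37 = 4.5676
Jul: (49 − 37)²/37 = 144/37 = 3.8919
Aug: (30 − 37)²/37 = 49/37 = 1.3243
Sep: (9 − 37)²/37 = 784/37 = 21.1892
Oct: (35 − 37)²/37 = 4/37 = 0.1081
Nov: (52 − 37)²/37 = 225/37 = 6.0811
Dec: (37 − 37)²/37 = 0/37 = 0.0000
Sum = 55.514
df = 11. Since 55.514 > 19.675, we reject H₀.

55.514; reject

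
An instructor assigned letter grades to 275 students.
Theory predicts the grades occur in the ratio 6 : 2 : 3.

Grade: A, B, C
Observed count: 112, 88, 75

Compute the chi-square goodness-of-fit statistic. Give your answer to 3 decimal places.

Ratio total = 11. Expected counts: 275×6/11 = 150, 275×2/11 = 50, 275×3/11 = 75.
cat         O        E   (O−E)²/E
A         112      150     9.6267
B          88       50    28.8800
C          75       75     0.0000
Sum = 38.507

38.507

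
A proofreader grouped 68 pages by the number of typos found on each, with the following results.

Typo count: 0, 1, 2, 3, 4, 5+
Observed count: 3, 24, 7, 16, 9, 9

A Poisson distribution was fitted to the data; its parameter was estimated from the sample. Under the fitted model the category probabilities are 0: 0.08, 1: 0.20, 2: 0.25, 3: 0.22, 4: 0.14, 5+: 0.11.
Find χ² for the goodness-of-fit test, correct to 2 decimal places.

Expected counts E_i = n·p_i: 68×0.08 = 5.44, 68×0.20 = 13.6, 68×0.25 = 17, 68×0.22 = 14.96, 68×0.14 = 9.52, 68×0.11 = 7.48.
cat         O        E   (O−E)²/E
0           3     5.44      1.094
1          24     13.6      7.953
2           7       17      5.882
3          16    14.96      0.072
4           9     9.52      0.028
5+          9     7.48      0.309
Sum = 15.34

15.34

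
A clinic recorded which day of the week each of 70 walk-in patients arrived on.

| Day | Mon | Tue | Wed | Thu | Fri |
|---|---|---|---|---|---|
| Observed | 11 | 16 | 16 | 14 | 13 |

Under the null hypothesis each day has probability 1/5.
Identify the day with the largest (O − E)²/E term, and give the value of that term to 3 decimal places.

Mon, 0.643

Expected count for each of the 5 categories: 70/5 = 14.
cat         O        E   (O−E)²/E
Mon        11       14     0.6429
Tue        16       14     0.2857
Wed        16       14     0.2857
Thu        14       14     0.0000
Fri        13       14     0.0714
The largest term is for Mon: 0.643.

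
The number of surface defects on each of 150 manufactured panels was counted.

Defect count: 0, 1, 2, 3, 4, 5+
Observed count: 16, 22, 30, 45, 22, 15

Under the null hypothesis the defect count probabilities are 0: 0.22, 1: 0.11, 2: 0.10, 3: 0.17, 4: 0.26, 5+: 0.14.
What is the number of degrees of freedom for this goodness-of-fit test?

There are k = 6 categories and no parameters were estimated from the data, so df = 6 − 1 = 5.

5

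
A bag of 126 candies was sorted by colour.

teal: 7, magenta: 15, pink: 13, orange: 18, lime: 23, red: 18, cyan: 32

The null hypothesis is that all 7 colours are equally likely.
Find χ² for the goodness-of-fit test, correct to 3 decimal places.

Under H₀ each category has probability 1/7, so each expected count is 126/7 = 18.
cat          O        E   (O−E)²/E
teal         7       18     6.7222
magenta     15       18     0.5000
pink        13       18     1.3889
orange      18       18     0.0000
lime        23       18     1.3889
red         18       18     0.0000
cyan        32       18    10.8889
Sum = 20.889

20.889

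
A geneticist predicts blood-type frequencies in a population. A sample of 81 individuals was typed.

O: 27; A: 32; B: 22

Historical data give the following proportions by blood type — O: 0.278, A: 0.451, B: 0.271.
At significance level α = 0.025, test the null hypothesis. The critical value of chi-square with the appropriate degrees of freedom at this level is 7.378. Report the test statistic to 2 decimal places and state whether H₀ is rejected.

Expected counts E_i = n·p_i: 81×0.278 = 22.518, 81×0.451 = 36.531, 81×0.271 = 21.951.
χ² = (27−22.518)²/22.518 + (32−36.531)²/36.531 + (22−21.951)²/21.951
   = 0.892 + 0.562 + 0.000
Sum = 1.45
df = 2. Since 1.45 < 7.378, we do not reject H₀.

1.45; do not reject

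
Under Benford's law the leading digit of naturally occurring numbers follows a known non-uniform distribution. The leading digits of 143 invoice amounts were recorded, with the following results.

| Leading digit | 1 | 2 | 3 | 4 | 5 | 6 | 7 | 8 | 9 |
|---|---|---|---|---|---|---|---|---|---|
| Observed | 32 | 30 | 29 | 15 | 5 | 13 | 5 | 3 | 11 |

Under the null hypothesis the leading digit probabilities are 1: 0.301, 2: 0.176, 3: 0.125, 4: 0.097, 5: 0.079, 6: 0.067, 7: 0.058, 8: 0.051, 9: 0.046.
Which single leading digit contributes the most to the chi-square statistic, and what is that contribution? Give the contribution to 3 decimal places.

3, 6.924

Expected counts E_i = n·p_i: 143×0.301 = 43.043, 143×0.176 = 25.168, 143×0.125 = 17.875, 143×0.097 = 13.871, 143×0.079 = 11.297, 143×0.067 = 9.581, 143×0.058 = 8.294, 143×0.051 = 7.293, 143×0.046 = 6.578.
χ² = (32−43.043)²/43.043 + (30−25.168)²/25.168 + (29−17.875)²/17.875 + (15−13.871)²/13.871 + (5−11.297)²/11.297 + (13−9.581)²/9.581 + (5−8.294)²/8.294 + (3−7.293)²/7.293 + (11−6.578)²/6.578
   = 2.8332 + 0.9277 + 6.9240 + 0.0919 + 3.5100 + 1.2201 + 1.3082 + 2.5271 + 2.9726
The largest term is for 3: 6.924.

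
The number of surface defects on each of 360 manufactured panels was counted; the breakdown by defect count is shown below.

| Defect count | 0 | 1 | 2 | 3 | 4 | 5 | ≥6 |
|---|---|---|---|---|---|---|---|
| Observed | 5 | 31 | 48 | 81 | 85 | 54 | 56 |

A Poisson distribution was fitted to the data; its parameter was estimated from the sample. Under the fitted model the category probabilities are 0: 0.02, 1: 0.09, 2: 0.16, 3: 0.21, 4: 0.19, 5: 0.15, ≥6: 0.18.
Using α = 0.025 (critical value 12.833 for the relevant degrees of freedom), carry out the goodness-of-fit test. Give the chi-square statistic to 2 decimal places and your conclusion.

Expected counts E_i = n·p_i: 360×0.02 = 7.2, 360×0.09 = 32.4, 360×0.16 = 57.6, 360×0.21 = 75.6, 360×0.19 = 68.4, 360×0.15 = 54, 360×0.18 = 64.8.
χ² = (5−7.2)²/7.2 + (31−32.4)²/32.4 + (48−57.6)²/57.6 + (81−75.6)²/75.6 + (85−68.4)²/68.4 + (54−54)²/54 + (56−64.8)²/64.8
   = 0.672 + 0.060 + 1.600 + 0.386 + 4.029 + 0.000 + 1.195
Sum = 7.94
df = 5. Since 7.94 < 12.833, we do not reject H₀.

7.94; do not reject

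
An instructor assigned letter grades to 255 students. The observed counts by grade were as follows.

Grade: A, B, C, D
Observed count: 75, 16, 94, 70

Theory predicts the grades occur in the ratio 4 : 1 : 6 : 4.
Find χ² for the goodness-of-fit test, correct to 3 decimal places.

Ratio total = 15. Expected counts: 255×4/15 = 68, 255×1/15 = 17, 255×6/15 = 102, 255×4/15 = 68.
A: (75 − 68)²/68 = 49/68 = 0.7206
B: (16 − 17)²/17 = 1/17 = 0.0588
C: (94 − 102)²/102 = 64/102 = 0.6275
D: (70 − 68)²/68 = 4/68 = 0.0588
Sum = 1.466

1.466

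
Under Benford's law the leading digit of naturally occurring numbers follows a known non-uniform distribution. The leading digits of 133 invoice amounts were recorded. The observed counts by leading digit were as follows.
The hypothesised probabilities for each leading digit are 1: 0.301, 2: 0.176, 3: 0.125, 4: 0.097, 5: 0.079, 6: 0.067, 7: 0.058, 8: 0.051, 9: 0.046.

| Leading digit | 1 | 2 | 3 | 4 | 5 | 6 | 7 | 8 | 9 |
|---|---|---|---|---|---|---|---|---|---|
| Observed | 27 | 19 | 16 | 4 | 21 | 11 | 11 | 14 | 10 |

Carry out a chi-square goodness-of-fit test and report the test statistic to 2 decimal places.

33.75

Expected counts E_i = n·p_i: 133×0.301 = 40.033, 133×0.176 = 23.408, 133×0.125 = 16.625, 133×0.097 = 12.901, 133×0.079 = 10.507, 133×0.067 = 8.911, 133×0.058 = 7.714, 133×0.051 = 6.783, 133×0.046 = 6.118.
χ² = (27−40.033)²/40.033 + (19−23.408)²/23.408 + (16−16.625)²/16.625 + (4−12.901)²/12.901 + (21−10.507)²/10.507 + (11−8.911)²/8.911 + (11−7.714)²/7.714 + (14−6.783)²/6.783 + (10−6.118)²/6.118
   = 4.243 + 0.830 + 0.023 + 6.141 + 10.479 + 0.490 + 1.400 + 7.679 + 2.463
Sum = 33.75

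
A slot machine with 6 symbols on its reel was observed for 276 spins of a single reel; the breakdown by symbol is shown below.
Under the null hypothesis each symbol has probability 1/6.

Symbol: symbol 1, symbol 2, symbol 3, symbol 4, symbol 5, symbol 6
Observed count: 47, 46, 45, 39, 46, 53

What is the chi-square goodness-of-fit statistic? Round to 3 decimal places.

2.174

Under H₀ each category has probability 1/6, so each expected count is 276/6 = 46.
χ² = (47−46)²/46 + (46−46)²/46 + (45−46)²/46 + (39−46)²/46 + (46−46)²/46 + (53−46)²/46
   = 0.0217 + 0.0000 + 0.0217 + 1.0652 + 0.0000 + 1.0652
Sum = 2.174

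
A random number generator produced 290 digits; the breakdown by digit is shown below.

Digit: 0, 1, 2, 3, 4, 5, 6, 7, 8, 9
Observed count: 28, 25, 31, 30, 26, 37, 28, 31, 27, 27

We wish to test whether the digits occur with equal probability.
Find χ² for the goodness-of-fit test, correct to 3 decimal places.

Expected count for each of the 10 categories: 290/10 = 29.
cat         O        E   (O−E)²/E
0          28       29     0.0345
1          25       29     0.5517
2          31       29     0.1379
3          30       29     0.0345
4          26       29     0.3103
5          37       29     2.2069
6          28       29     0.0345
7          31       29     0.1379
8          27       29     0.1379
9          27       29     0.1379
Sum = 3.724

3.724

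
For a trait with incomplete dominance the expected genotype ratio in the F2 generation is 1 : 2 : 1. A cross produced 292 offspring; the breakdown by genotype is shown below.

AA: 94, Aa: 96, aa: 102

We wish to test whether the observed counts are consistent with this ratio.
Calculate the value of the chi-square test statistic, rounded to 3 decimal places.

34.685

Ratio total = 4. Expected counts: 292×1/4 = 73, 292×2/4 = 146, 292×1/4 = 73.
AA: (94 − 73)²/73 = 441/73 = 6.0411
Aa: (96 − 146)²/146 = 2500/146 = 17.1233
aa: (102 − 73)²/73 = 841/73 = 11.5205
Sum = 34.685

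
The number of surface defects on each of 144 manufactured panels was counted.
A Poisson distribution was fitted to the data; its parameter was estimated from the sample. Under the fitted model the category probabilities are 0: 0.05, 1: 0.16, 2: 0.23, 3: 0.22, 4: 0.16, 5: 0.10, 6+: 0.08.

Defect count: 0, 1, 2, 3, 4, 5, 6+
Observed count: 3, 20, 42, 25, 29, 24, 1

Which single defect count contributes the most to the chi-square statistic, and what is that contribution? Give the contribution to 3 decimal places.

Expected counts E_i = n·p_i: 144×0.05 = 7.2, 144×0.16 = 23.04, 144×0.23 = 33.12, 144×0.22 = 31.68, 144×0.16 = 23.04, 144×0.10 = 14.4, 144×0.08 = 11.52.
χ² = (3−7.2)²/7.2 + (20−23.04)²/23.04 + (42−33.12)²/33.12 + (25−31.68)²/31.68 + (29−23.04)²/23.04 + (24−14.4)²/14.4 + (1−11.52)²/11.52
   = 2.4500 + 0.4011 + 2.3809 + 1.4085 + 1.5417 + 6.4000 + 9.6068
The largest term is for 6+: 9.607.

6+, 9.607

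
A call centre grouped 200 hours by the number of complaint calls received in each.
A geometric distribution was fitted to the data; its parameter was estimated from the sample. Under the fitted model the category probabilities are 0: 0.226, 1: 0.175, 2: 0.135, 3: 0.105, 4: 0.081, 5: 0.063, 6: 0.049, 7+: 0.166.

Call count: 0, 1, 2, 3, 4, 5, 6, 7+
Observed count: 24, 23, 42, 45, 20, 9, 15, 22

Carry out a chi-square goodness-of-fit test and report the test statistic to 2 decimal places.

58.28

Expected counts E_i = n·p_i: 200×0.226 = 45.2, 200×0.175 = 35, 200×0.135 = 27, 200×0.105 = 21, 200×0.081 = 16.2, 200×0.063 = 12.6, 200×0.049 = 9.8, 200×0.166 = 33.2.
cat         O        E   (O−E)²/E
0          24     45.2      9.943
1          23       35      4.114
2          42       27      8.333
3          45       21     27.429
4          20     16.2      0.891
5           9     12.6      1.029
6          15      9.8      2.759
7+         22     33.2      3.778
Sum = 58.28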